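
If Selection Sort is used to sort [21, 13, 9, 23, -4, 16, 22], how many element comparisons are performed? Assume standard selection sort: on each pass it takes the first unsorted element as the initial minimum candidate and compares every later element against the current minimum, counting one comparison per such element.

Pass 1: scan indices 1..6 for the minimum = 6 comparison(s); min is -4, place at index 0 -> [-4, 13, 9, 23, 21, 16, 22]
Pass 2: scan indices 2..6 for the minimum = 5 comparison(s); min is 9, place at index 1 -> [-4, 9, 13, 23, 21, 16, 22]
Pass 3: scan indices 3..6 for the minimum = 4 comparison(s); min is 13, place at index 2 -> [-4, 9, 13, 23, 21, 16, 22]
Pass 4: scan indices 4..6 for the minimum = 3 comparison(s); min is 16, place at index 3 -> [-4, 9, 13, 16, 21, 23, 22]
Pass 5: scan indices 5..6 for the minimum = 2 comparison(s); min is 21, place at index 4 -> [-4, 9, 13, 16, 21, 23, 22]
Pass 6: scan indices 6..6 for the minimum = 1 comparison(s); min is 22, place at index 5 -> [-4, 9, 13, 16, 21, 22, 23]
Selection sort always scans the whole unsorted suffix, so the count is (n-1) + (n-2) + ... + 1 = n(n-1)/2 = 7*6/2 = 21 regardless of the input order.
Total comparisons: 6 + 5 + 4 + 3 + 2 + 1 = 21


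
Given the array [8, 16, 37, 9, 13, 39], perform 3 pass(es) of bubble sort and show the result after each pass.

After pass 1: [8, 16, 9, 13, 37, 39] (2 swaps)
After pass 2: [8, 9, 13, 16, 37, 39] (2 swaps)
After pass 3: [8, 9, 13, 16, 37, 39] (0 swaps)
Total swaps: 4


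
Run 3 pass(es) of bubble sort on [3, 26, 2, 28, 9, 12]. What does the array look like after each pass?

After pass 1: [3, 2, 26, 9, 12, 28] (3 swaps)
After pass 2: [2, 3, 9, 12, 26, 28] (3 swaps)
After pass 3: [2, 3, 9, 12, 26, 28] (0 swaps)
Total swaps: 6


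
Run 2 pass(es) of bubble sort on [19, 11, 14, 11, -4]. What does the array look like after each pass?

After pass 1: [11, 14, 11, -4, 19] (4 swaps)
After pass 2: [11, 11, -4, 14, 19] (2 swaps)
Total swaps: 6


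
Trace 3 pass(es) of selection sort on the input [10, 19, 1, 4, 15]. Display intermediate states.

Pass 1: Select minimum 1 at index 2, swap -> [1, 19, 10, 4, 15]
Pass 2: Select minimum 4 at index 3, swap -> [1, 4, 10, 19, 15]
Pass 3: Select minimum 10 at index 2, swap -> [1, 4, 10, 19, 15]


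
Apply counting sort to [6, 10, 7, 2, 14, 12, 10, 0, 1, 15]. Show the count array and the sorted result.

Count array: [1, 1, 1, 0, 0, 0, 1, 1, 0, 0, 2, 0, 1, 0, 1, 1]
(count[i] = number of elements equal to i)
Cumulative count: [1, 2, 3, 3, 3, 3, 4, 5, 5, 5, 7, 7, 8, 8, 9, 10]
Sorted: [0, 1, 2, 6, 7, 10, 10, 12, 14, 15]


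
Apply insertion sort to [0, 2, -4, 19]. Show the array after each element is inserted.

First element 0 is already 'sorted'
Insert 2: shifted 0 elements -> [0, 2, -4, 19]
Insert -4: shifted 2 elements -> [-4, 0, 2, 19]
Insert 19: shifted 0 elements -> [-4, 0, 2, 19]


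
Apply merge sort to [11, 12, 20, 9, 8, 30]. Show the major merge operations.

Divide and conquer:
  Merge [12] + [20] -> [12, 20]
  Merge [11] + [12, 20] -> [11, 12, 20]
  Merge [8] + [30] -> [8, 30]
  Merge [9] + [8, 30] -> [8, 9, 30]
  Merge [11, 12, 20] + [8, 9, 30] -> [8, 9, 11, 12, 20, 30]


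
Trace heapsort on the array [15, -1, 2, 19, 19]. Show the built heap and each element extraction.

Build heap: [19, 19, 2, -1, 15]
Extract 19: [19, 15, 2, -1, 19]
Extract 19: [15, -1, 2, 19, 19]
Extract 15: [2, -1, 15, 19, 19]
Extract 2: [-1, 2, 15, 19, 19]


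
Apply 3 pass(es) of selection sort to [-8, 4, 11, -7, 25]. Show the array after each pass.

Pass 1: Select minimum -8 at index 0, swap -> [-8, 4, 11, -7, 25]
Pass 2: Select minimum -7 at index 3, swap -> [-8, -7, 11, 4, 25]
Pass 3: Select minimum 4 at index 3, swap -> [-8, -7, 4, 11, 25]


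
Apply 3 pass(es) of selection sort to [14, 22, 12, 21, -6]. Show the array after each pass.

Pass 1: Select minimum -6 at index 4, swap -> [-6, 22, 12, 21, 14]
Pass 2: Select minimum 12 at index 2, swap -> [-6, 12, 22, 21, 14]
Pass 3: Select minimum 14 at index 4, swap -> [-6, 12, 14, 21, 22]


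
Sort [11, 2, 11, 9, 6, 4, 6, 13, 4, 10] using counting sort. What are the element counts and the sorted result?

Count array: [0, 0, 1, 0, 2, 0, 2, 0, 0, 1, 1, 2, 0, 1]
(count[i] = number of elements equal to i)
Cumulative count: [0, 0, 1, 1, 3, 3, 5, 5, 5, 6, 7, 9, 9, 10]
Sorted: [2, 4, 4, 6, 6, 9, 10, 11, 11, 13]


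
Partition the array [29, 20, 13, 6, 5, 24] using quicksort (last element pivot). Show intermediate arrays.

Partition 1: pivot=24 at index 4 -> [20, 13, 6, 5, 24, 29]
Partition 2: pivot=5 at index 0 -> [5, 13, 6, 20, 24, 29]
Partition 3: pivot=20 at index 3 -> [5, 13, 6, 20, 24, 29]
Partition 4: pivot=6 at index 1 -> [5, 6, 13, 20, 24, 29]


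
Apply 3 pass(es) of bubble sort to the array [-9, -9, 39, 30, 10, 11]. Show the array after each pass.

After pass 1: [-9, -9, 30, 10, 11, 39] (3 swaps)
After pass 2: [-9, -9, 10, 11, 30, 39] (2 swaps)
After pass 3: [-9, -9, 10, 11, 30, 39] (0 swaps)
Total swaps: 5


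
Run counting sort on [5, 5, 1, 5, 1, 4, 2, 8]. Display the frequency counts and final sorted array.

Count array: [0, 2, 1, 0, 1, 3, 0, 0, 1]
(count[i] = number of elements equal to i)
Cumulative count: [0, 2, 3, 3, 4, 7, 7, 7, 8]
Sorted: [1, 1, 2, 4, 5, 5, 5, 8]


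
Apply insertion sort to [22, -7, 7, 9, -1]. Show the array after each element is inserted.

First element 22 is already 'sorted'
Insert -7: shifted 1 elements -> [-7, 22, 7, 9, -1]
Insert 7: shifted 1 elements -> [-7, 7, 22, 9, -1]
Insert 9: shifted 1 elements -> [-7, 7, 9, 22, -1]
Insert -1: shifted 3 elements -> [-7, -1, 7, 9, 22]


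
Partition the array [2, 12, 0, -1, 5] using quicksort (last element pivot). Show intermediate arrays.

Partition 1: pivot=5 at index 3 -> [2, 0, -1, 5, 12]
Partition 2: pivot=-1 at index 0 -> [-1, 0, 2, 5, 12]
Partition 3: pivot=2 at index 2 -> [-1, 0, 2, 5, 12]


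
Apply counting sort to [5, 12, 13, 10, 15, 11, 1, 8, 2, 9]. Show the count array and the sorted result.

Count array: [0, 1, 1, 0, 0, 1, 0, 0, 1, 1, 1, 1, 1, 1, 0, 1]
(count[i] = number of elements equal to i)
Cumulative count: [0, 1, 2, 2, 2, 3, 3, 3, 4, 5, 6, 7, 8, 9, 9, 10]
Sorted: [1, 2, 5, 8, 9, 10, 11, 12, 13, 15]


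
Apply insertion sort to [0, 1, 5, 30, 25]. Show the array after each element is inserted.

First element 0 is already 'sorted'
Insert 1: shifted 0 elements -> [0, 1, 5, 30, 25]
Insert 5: shifted 0 elements -> [0, 1, 5, 30, 25]
Insert 30: shifted 0 elements -> [0, 1, 5, 30, 25]
Insert 25: shifted 1 elements -> [0, 1, 5, 25, 30]


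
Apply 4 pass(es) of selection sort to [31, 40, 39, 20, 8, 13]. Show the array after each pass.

Pass 1: Select minimum 8 at index 4, swap -> [8, 40, 39, 20, 31, 13]
Pass 2: Select minimum 13 at index 5, swap -> [8, 13, 39, 20, 31, 40]
Pass 3: Select minimum 20 at index 3, swap -> [8, 13, 20, 39, 31, 40]
Pass 4: Select minimum 31 at index 4, swap -> [8, 13, 20, 31, 39, 40]


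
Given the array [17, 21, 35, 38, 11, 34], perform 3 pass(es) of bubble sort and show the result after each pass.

After pass 1: [17, 21, 35, 11, 34, 38] (2 swaps)
After pass 2: [17, 21, 11, 34, 35, 38] (2 swaps)
After pass 3: [17, 11, 21, 34, 35, 38] (1 swaps)
Total swaps: 5


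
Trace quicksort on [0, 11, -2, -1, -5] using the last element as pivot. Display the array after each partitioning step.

Partition 1: pivot=-5 at index 0 -> [-5, 11, -2, -1, 0]
Partition 2: pivot=0 at index 3 -> [-5, -2, -1, 0, 11]
Partition 3: pivot=-1 at index 2 -> [-5, -2, -1, 0, 11]


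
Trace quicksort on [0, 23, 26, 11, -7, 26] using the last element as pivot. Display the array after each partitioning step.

Partition 1: pivot=26 at index 5 -> [0, 23, 26, 11, -7, 26]
Partition 2: pivot=-7 at index 0 -> [-7, 23, 26, 11, 0, 26]
Partition 3: pivot=0 at index 1 -> [-7, 0, 26, 11, 23, 26]
Partition 4: pivot=23 at index 3 -> [-7, 0, 11, 23, 26, 26]


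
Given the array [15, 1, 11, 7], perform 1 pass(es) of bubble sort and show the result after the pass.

After pass 1: [1, 11, 7, 15] (3 swaps)
Total swaps: 3


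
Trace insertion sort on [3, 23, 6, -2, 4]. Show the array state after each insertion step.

First element 3 is already 'sorted'
Insert 23: shifted 0 elements -> [3, 23, 6, -2, 4]
Insert 6: shifted 1 elements -> [3, 6, 23, -2, 4]
Insert -2: shifted 3 elements -> [-2, 3, 6, 23, 4]
Insert 4: shifted 2 elements -> [-2, 3, 4, 6, 23]


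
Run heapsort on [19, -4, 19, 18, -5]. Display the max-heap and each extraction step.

Build heap: [19, 18, 19, -4, -5]
Extract 19: [19, 18, -5, -4, 19]
Extract 19: [18, -4, -5, 19, 19]
Extract 18: [-4, -5, 18, 19, 19]
Extract -4: [-5, -4, 18, 19, 19]


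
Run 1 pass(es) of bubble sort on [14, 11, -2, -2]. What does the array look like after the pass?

After pass 1: [11, -2, -2, 14] (3 swaps)
Total swaps: 3


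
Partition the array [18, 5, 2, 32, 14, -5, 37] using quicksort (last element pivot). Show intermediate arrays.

Partition 1: pivot=37 at index 6 -> [18, 5, 2, 32, 14, -5, 37]
Partition 2: pivot=-5 at index 0 -> [-5, 5, 2, 32, 14, 18, 37]
Partition 3: pivot=18 at index 4 -> [-5, 5, 2, 14, 18, 32, 37]
Partition 4: pivot=14 at index 3 -> [-5, 5, 2, 14, 18, 32, 37]
Partition 5: pivot=2 at index 1 -> [-5, 2, 5, 14, 18, 32, 37]


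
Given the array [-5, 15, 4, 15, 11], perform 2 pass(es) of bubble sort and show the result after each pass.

After pass 1: [-5, 4, 15, 11, 15] (2 swaps)
After pass 2: [-5, 4, 11, 15, 15] (1 swaps)
Total swaps: 3


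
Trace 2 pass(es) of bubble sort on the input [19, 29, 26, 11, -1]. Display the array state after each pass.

After pass 1: [19, 26, 11, -1, 29] (3 swaps)
After pass 2: [19, 11, -1, 26, 29] (2 swaps)
Total swaps: 5


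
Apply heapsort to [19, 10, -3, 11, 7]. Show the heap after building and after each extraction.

Build heap: [19, 11, -3, 10, 7]
Extract 19: [11, 10, -3, 7, 19]
Extract 11: [10, 7, -3, 11, 19]
Extract 10: [7, -3, 10, 11, 19]
Extract 7: [-3, 7, 10, 11, 19]


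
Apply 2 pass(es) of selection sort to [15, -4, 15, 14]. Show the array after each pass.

Pass 1: Select minimum -4 at index 1, swap -> [-4, 15, 15, 14]
Pass 2: Select minimum 14 at index 3, swap -> [-4, 14, 15, 15]


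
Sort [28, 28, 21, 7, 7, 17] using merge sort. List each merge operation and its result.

Divide and conquer:
  Merge [28] + [21] -> [21, 28]
  Merge [28] + [21, 28] -> [21, 28, 28]
  Merge [7] + [17] -> [7, 17]
  Merge [7] + [7, 17] -> [7, 7, 17]
  Merge [21, 28, 28] + [7, 7, 17] -> [7, 7, 17, 21, 28, 28]


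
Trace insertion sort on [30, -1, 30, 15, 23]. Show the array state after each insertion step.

First element 30 is already 'sorted'
Insert -1: shifted 1 elements -> [-1, 30, 30, 15, 23]
Insert 30: shifted 0 elements -> [-1, 30, 30, 15, 23]
Insert 15: shifted 2 elements -> [-1, 15, 30, 30, 23]
Insert 23: shifted 2 elements -> [-1, 15, 23, 30, 30]


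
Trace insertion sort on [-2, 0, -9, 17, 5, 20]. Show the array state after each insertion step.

First element -2 is already 'sorted'
Insert 0: shifted 0 elements -> [-2, 0, -9, 17, 5, 20]
Insert -9: shifted 2 elements -> [-9, -2, 0, 17, 5, 20]
Insert 17: shifted 0 elements -> [-9, -2, 0, 17, 5, 20]
Insert 5: shifted 1 elements -> [-9, -2, 0, 5, 17, 20]
Insert 20: shifted 0 elements -> [-9, -2, 0, 5, 17, 20]


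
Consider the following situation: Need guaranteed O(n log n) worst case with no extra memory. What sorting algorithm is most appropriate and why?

Best choice: Heapsort
Reason: Heapsort is O(n log n) worst case and sorts in-place; quicksort can degrade to O(n^2)


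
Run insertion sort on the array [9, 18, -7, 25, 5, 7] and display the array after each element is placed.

First element 9 is already 'sorted'
Insert 18: shifted 0 elements -> [9, 18, -7, 25, 5, 7]
Insert -7: shifted 2 elements -> [-7, 9, 18, 25, 5, 7]
Insert 25: shifted 0 elements -> [-7, 9, 18, 25, 5, 7]
Insert 5: shifted 3 elements -> [-7, 5, 9, 18, 25, 7]
Insert 7: shifted 3 elements -> [-7, 5, 7, 9, 18, 25]


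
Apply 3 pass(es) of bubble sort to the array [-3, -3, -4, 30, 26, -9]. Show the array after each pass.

After pass 1: [-3, -4, -3, 26, -9, 30] (3 swaps)
After pass 2: [-4, -3, -3, -9, 26, 30] (2 swaps)
After pass 3: [-4, -3, -9, -3, 26, 30] (1 swaps)
Total swaps: 6


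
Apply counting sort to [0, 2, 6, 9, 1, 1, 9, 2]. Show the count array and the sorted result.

Count array: [1, 2, 2, 0, 0, 0, 1, 0, 0, 2]
(count[i] = number of elements equal to i)
Cumulative count: [1, 3, 5, 5, 5, 5, 6, 6, 6, 8]
Sorted: [0, 1, 1, 2, 2, 6, 9, 9]


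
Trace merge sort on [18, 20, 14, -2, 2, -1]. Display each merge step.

Divide and conquer:
  Merge [20] + [14] -> [14, 20]
  Merge [18] + [14, 20] -> [14, 18, 20]
  Merge [2] + [-1] -> [-1, 2]
  Merge [-2] + [-1, 2] -> [-2, -1, 2]
  Merge [14, 18, 20] + [-2, -1, 2] -> [-2, -1, 2, 14, 18, 20]


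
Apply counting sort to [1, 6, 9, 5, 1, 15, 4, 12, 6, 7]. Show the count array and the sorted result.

Count array: [0, 2, 0, 0, 1, 1, 2, 1, 0, 1, 0, 0, 1, 0, 0, 1]
(count[i] = number of elements equal to i)
Cumulative count: [0, 2, 2, 2, 3, 4, 6, 7, 7, 8, 8, 8, 9, 9, 9, 10]
Sorted: [1, 1, 4, 5, 6, 6, 7, 9, 12, 15]


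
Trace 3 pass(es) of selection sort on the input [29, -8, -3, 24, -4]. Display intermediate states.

Pass 1: Select minimum -8 at index 1, swap -> [-8, 29, -3, 24, -4]
Pass 2: Select minimum -4 at index 4, swap -> [-8, -4, -3, 24, 29]
Pass 3: Select minimum -3 at index 2, swap -> [-8, -4, -3, 24, 29]


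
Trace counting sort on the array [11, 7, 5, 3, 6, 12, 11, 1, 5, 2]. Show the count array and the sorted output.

Count array: [0, 1, 1, 1, 0, 2, 1, 1, 0, 0, 0, 2, 1]
(count[i] = number of elements equal to i)
Cumulative count: [0, 1, 2, 3, 3, 5, 6, 7, 7, 7, 7, 9, 10]
Sorted: [1, 2, 3, 5, 5, 6, 7, 11, 11, 12]


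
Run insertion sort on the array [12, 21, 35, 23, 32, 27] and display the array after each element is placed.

First element 12 is already 'sorted'
Insert 21: shifted 0 elements -> [12, 21, 35, 23, 32, 27]
Insert 35: shifted 0 elements -> [12, 21, 35, 23, 32, 27]
Insert 23: shifted 1 elements -> [12, 21, 23, 35, 32, 27]
Insert 32: shifted 1 elements -> [12, 21, 23, 32, 35, 27]
Insert 27: shifted 2 elements -> [12, 21, 23, 27, 32, 35]


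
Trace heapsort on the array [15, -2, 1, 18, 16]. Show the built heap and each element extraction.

Build heap: [18, 16, 1, -2, 15]
Extract 18: [16, 15, 1, -2, 18]
Extract 16: [15, -2, 1, 16, 18]
Extract 15: [1, -2, 15, 16, 18]
Extract 1: [-2, 1, 15, 16, 18]


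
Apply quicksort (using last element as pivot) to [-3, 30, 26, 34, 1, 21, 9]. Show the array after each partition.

Partition 1: pivot=9 at index 2 -> [-3, 1, 9, 34, 30, 21, 26]
Partition 2: pivot=1 at index 1 -> [-3, 1, 9, 34, 30, 21, 26]
Partition 3: pivot=26 at index 4 -> [-3, 1, 9, 21, 26, 34, 30]
Partition 4: pivot=30 at index 5 -> [-3, 1, 9, 21, 26, 30, 34]


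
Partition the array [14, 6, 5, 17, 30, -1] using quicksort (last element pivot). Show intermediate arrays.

Partition 1: pivot=-1 at index 0 -> [-1, 6, 5, 17, 30, 14]
Partition 2: pivot=14 at index 3 -> [-1, 6, 5, 14, 30, 17]
Partition 3: pivot=5 at index 1 -> [-1, 5, 6, 14, 30, 17]
Partition 4: pivot=17 at index 4 -> [-1, 5, 6, 14, 17, 30]


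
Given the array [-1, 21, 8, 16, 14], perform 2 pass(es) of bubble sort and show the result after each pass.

After pass 1: [-1, 8, 16, 14, 21] (3 swaps)
After pass 2: [-1, 8, 14, 16, 21] (1 swaps)
Total swaps: 4


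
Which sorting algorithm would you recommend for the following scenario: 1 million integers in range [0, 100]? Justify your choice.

Best choice: Counting sort
Reason: O(n + k) where k=100 is small; linear time beats O(n log n)


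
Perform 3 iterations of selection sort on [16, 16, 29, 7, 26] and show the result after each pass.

Pass 1: Select minimum 7 at index 3, swap -> [7, 16, 29, 16, 26]
Pass 2: Select minimum 16 at index 1, swap -> [7, 16, 29, 16, 26]
Pass 3: Select minimum 16 at index 3, swap -> [7, 16, 16, 29, 26]


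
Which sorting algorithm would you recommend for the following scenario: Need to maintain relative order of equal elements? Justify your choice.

Best choice: Merge sort or Insertion sort
Reason: Both are stable; quicksort and heapsort are not stable


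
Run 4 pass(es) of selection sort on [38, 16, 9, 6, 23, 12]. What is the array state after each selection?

Pass 1: Select minimum 6 at index 3, swap -> [6, 16, 9, 38, 23, 12]
Pass 2: Select minimum 9 at index 2, swap -> [6, 9, 16, 38, 23, 12]
Pass 3: Select minimum 12 at index 5, swap -> [6, 9, 12, 38, 23, 16]
Pass 4: Select minimum 16 at index 5, swap -> [6, 9, 12, 16, 23, 38]


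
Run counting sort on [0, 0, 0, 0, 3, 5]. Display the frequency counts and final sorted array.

Count array: [4, 0, 0, 1, 0, 1]
(count[i] = number of elements equal to i)
Cumulative count: [4, 4, 4, 5, 5, 6]
Sorted: [0, 0, 0, 0, 3, 5]


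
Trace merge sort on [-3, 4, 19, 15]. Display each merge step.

Divide and conquer:
  Merge [-3] + [4] -> [-3, 4]
  Merge [19] + [15] -> [15, 19]
  Merge [-3, 4] + [15, 19] -> [-3, 4, 15, 19]


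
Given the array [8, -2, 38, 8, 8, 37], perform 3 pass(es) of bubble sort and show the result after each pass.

After pass 1: [-2, 8, 8, 8, 37, 38] (4 swaps)
After pass 2: [-2, 8, 8, 8, 37, 38] (0 swaps)
After pass 3: [-2, 8, 8, 8, 37, 38] (0 swaps)
Total swaps: 4


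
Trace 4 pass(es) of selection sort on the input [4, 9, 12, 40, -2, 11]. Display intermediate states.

Pass 1: Select minimum -2 at index 4, swap -> [-2, 9, 12, 40, 4, 11]
Pass 2: Select minimum 4 at index 4, swap -> [-2, 4, 12, 40, 9, 11]
Pass 3: Select minimum 9 at index 4, swap -> [-2, 4, 9, 40, 12, 11]
Pass 4: Select minimum 11 at index 5, swap -> [-2, 4, 9, 11, 12, 40]


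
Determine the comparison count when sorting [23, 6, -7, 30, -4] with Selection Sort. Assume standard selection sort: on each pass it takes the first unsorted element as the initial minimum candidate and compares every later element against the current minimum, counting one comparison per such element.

Pass 1: scan indices 1..4 for the minimum = 4 comparison(s); min is -7, place at index 0 -> [-7, 6, 23, 30, -4]
Pass 2: scan indices 2..4 for the minimum = 3 comparison(s); min is -4, place at index 1 -> [-7, -4, 23, 30, 6]
Pass 3: scan indices 3..4 for the minimum = 2 comparison(s); min is 6, place at index 2 -> [-7, -4, 6, 30, 23]
Pass 4: scan indices 4..4 for the minimum = 1 comparison(s); min is 23, place at index 3 -> [-7, -4, 6, 23, 30]
Selection sort always scans the whole unsorted suffix, so the count is (n-1) + (n-2) + ... + 1 = n(n-1)/2 = 5*4/2 = 10 regardless of the input order.
Total comparisons: 4 + 3 + 2 + 1 = 10


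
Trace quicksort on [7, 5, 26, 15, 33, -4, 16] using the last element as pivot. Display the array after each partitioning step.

Partition 1: pivot=16 at index 4 -> [7, 5, 15, -4, 16, 26, 33]
Partition 2: pivot=-4 at index 0 -> [-4, 5, 15, 7, 16, 26, 33]
Partition 3: pivot=7 at index 2 -> [-4, 5, 7, 15, 16, 26, 33]
Partition 4: pivot=33 at index 6 -> [-4, 5, 7, 15, 16, 26, 33]


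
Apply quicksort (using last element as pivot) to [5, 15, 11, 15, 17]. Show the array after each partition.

Partition 1: pivot=17 at index 4 -> [5, 15, 11, 15, 17]
Partition 2: pivot=15 at index 3 -> [5, 15, 11, 15, 17]
Partition 3: pivot=11 at index 1 -> [5, 11, 15, 15, 17]


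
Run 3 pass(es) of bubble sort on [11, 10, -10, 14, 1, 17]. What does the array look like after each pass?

After pass 1: [10, -10, 11, 1, 14, 17] (3 swaps)
After pass 2: [-10, 10, 1, 11, 14, 17] (2 swaps)
After pass 3: [-10, 1, 10, 11, 14, 17] (1 swaps)
Total swaps: 6


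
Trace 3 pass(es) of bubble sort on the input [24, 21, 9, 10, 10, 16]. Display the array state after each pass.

After pass 1: [21, 9, 10, 10, 16, 24] (5 swaps)
After pass 2: [9, 10, 10, 16, 21, 24] (4 swaps)
After pass 3: [9, 10, 10, 16, 21, 24] (0 swaps)
Total swaps: 9


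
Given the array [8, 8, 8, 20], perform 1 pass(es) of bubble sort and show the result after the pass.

After pass 1: [8, 8, 8, 20] (0 swaps)
Total swaps: 0


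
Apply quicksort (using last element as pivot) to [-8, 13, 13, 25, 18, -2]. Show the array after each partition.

Partition 1: pivot=-2 at index 1 -> [-8, -2, 13, 25, 18, 13]
Partition 2: pivot=13 at index 3 -> [-8, -2, 13, 13, 18, 25]
Partition 3: pivot=25 at index 5 -> [-8, -2, 13, 13, 18, 25]


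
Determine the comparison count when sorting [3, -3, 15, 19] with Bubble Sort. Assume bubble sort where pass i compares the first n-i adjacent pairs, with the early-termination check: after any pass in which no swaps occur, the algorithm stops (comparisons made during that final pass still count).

Pass 1: compare adjacent pairs (0,1)..(2,3) = 3 comparison(s), 1 swap(s) -> [-3, 3, 15, 19]
Pass 2: compare adjacent pairs (0,1)..(1,2) = 2 comparison(s), 0 swap(s) -> [-3, 3, 15, 19]
No swaps in this pass, so bubble sort stops here.
Total comparisons: 3 + 2 = 5


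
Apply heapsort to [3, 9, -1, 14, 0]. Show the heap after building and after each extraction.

Build heap: [14, 9, -1, 3, 0]
Extract 14: [9, 3, -1, 0, 14]
Extract 9: [3, 0, -1, 9, 14]
Extract 3: [0, -1, 3, 9, 14]
Extract 0: [-1, 0, 3, 9, 14]


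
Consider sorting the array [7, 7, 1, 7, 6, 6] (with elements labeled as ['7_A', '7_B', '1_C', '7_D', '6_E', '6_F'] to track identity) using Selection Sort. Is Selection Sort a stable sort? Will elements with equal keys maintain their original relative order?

Trace Selection Sort on the labeled array (the key is the number; the letter only tracks identity):
  Pass 1: minimum of unsorted part is 1_C at index 2; swap it with 7_A at index 0 -> [1_C, 7_B, 7_A, 7_D, 6_E, 6_F]
  Pass 2: minimum of unsorted part is 6_E at index 4; swap it with 7_B at index 1 -> [1_C, 6_E, 7_A, 7_D, 7_B, 6_F]
  Pass 3: minimum of unsorted part is 6_F at index 5; swap it with 7_A at index 2 -> [1_C, 6_E, 6_F, 7_D, 7_B, 7_A]
  Pass 4: minimum 7_D is already at index 3; no swap -> [1_C, 6_E, 6_F, 7_D, 7_B, 7_A]
  Pass 5: minimum 7_B is already at index 4; no swap -> [1_C, 6_E, 6_F, 7_D, 7_B, 7_A]
Final order: [1_C, 6_E, 6_F, 7_D, 7_B, 7_A]
Equal keys:
  value 6: originally 6_E, 6_F; after sorting 6_E, 6_F -> order preserved
  value 7: originally 7_A, 7_B, 7_D; after sorting 7_D, 7_B, 7_A -> order changed
Equal keys were reordered, so Selection Sort is not stable: the long-range swap that moves the minimum into place can carry an element past an equal key. (One such input is enough; an unstable sort may happen to preserve order on other inputs, but it gives no guarantee.)
Answer: Not stable


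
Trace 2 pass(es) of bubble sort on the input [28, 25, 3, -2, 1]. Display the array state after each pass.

After pass 1: [25, 3, -2, 1, 28] (4 swaps)
After pass 2: [3, -2, 1, 25, 28] (3 swaps)
Total swaps: 7


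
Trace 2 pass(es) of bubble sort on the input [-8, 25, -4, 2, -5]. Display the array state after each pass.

After pass 1: [-8, -4, 2, -5, 25] (3 swaps)
After pass 2: [-8, -4, -5, 2, 25] (1 swaps)
Total swaps: 4


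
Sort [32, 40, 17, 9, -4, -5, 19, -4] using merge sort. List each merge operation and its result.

Divide and conquer:
  Merge [32] + [40] -> [32, 40]
  Merge [17] + [9] -> [9, 17]
  Merge [32, 40] + [9, 17] -> [9, 17, 32, 40]
  Merge [-4] + [-5] -> [-5, -4]
  Merge [19] + [-4] -> [-4, 19]
  Merge [-5, -4] + [-4, 19] -> [-5, -4, -4, 19]
  Merge [9, 17, 32, 40] + [-5, -4, -4, 19] -> [-5, -4, -4, 9, 17, 19, 32, 40]


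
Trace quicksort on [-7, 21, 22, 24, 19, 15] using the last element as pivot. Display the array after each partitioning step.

Partition 1: pivot=15 at index 1 -> [-7, 15, 22, 24, 19, 21]
Partition 2: pivot=21 at index 3 -> [-7, 15, 19, 21, 22, 24]
Partition 3: pivot=24 at index 5 -> [-7, 15, 19, 21, 22, 24]


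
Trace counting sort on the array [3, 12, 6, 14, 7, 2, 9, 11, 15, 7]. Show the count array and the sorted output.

Count array: [0, 0, 1, 1, 0, 0, 1, 2, 0, 1, 0, 1, 1, 0, 1, 1]
(count[i] = number of elements equal to i)
Cumulative count: [0, 0, 1, 2, 2, 2, 3, 5, 5, 6, 6, 7, 8, 8, 9, 10]
Sorted: [2, 3, 6, 7, 7, 9, 11, 12, 14, 15]


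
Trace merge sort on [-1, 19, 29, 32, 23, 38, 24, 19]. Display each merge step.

Divide and conquer:
  Merge [-1] + [19] -> [-1, 19]
  Merge [29] + [32] -> [29, 32]
  Merge [-1, 19] + [29, 32] -> [-1, 19, 29, 32]
  Merge [23] + [38] -> [23, 38]
  Merge [24] + [19] -> [19, 24]
  Merge [23, 38] + [19, 24] -> [19, 23, 24, 38]
  Merge [-1, 19, 29, 32] + [19, 23, 24, 38] -> [-1, 19, 19, 23, 24, 29, 32, 38]


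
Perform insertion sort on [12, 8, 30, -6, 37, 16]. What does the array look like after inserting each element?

First element 12 is already 'sorted'
Insert 8: shifted 1 elements -> [8, 12, 30, -6, 37, 16]
Insert 30: shifted 0 elements -> [8, 12, 30, -6, 37, 16]
Insert -6: shifted 3 elements -> [-6, 8, 12, 30, 37, 16]
Insert 37: shifted 0 elements -> [-6, 8, 12, 30, 37, 16]
Insert 16: shifted 2 elements -> [-6, 8, 12, 16, 30, 37]


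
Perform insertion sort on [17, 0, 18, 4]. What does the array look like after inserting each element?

First element 17 is already 'sorted'
Insert 0: shifted 1 elements -> [0, 17, 18, 4]
Insert 18: shifted 0 elements -> [0, 17, 18, 4]
Insert 4: shifted 2 elements -> [0, 4, 17, 18]


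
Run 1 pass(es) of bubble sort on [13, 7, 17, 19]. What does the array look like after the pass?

After pass 1: [7, 13, 17, 19] (1 swaps)
Total swaps: 1


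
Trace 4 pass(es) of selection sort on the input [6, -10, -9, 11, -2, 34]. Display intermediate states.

Pass 1: Select minimum -10 at index 1, swap -> [-10, 6, -9, 11, -2, 34]
Pass 2: Select minimum -9 at index 2, swap -> [-10, -9, 6, 11, -2, 34]
Pass 3: Select minimum -2 at index 4, swap -> [-10, -9, -2, 11, 6, 34]
Pass 4: Select minimum 6 at index 4, swap -> [-10, -9, -2, 6, 11, 34]


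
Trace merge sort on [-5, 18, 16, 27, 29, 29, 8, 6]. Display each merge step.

Divide and conquer:
  Merge [-5] + [18] -> [-5, 18]
  Merge [16] + [27] -> [16, 27]
  Merge [-5, 18] + [16, 27] -> [-5, 16, 18, 27]
  Merge [29] + [29] -> [29, 29]
  Merge [8] + [6] -> [6, 8]
  Merge [29, 29] + [6, 8] -> [6, 8, 29, 29]
  Merge [-5, 16, 18, 27] + [6, 8, 29, 29] -> [-5, 6, 8, 16, 18, 27, 29, 29]


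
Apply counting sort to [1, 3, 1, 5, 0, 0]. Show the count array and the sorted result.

Count array: [2, 2, 0, 1, 0, 1]
(count[i] = number of elements equal to i)
Cumulative count: [2, 4, 4, 5, 5, 6]
Sorted: [0, 0, 1, 1, 3, 5]


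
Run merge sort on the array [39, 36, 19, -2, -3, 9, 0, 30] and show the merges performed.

Divide and conquer:
  Merge [39] + [36] -> [36, 39]
  Merge [19] + [-2] -> [-2, 19]
  Merge [36, 39] + [-2, 19] -> [-2, 19, 36, 39]
  Merge [-3] + [9] -> [-3, 9]
  Merge [0] + [30] -> [0, 30]
  Merge [-3, 9] + [0, 30] -> [-3, 0, 9, 30]
  Merge [-2, 19, 36, 39] + [-3, 0, 9, 30] -> [-3, -2, 0, 9, 19, 30, 36, 39]


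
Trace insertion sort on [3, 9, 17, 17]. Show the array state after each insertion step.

First element 3 is already 'sorted'
Insert 9: shifted 0 elements -> [3, 9, 17, 17]
Insert 17: shifted 0 elements -> [3, 9, 17, 17]
Insert 17: shifted 0 elements -> [3, 9, 17, 17]


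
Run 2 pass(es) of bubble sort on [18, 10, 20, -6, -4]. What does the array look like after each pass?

After pass 1: [10, 18, -6, -4, 20] (3 swaps)
After pass 2: [10, -6, -4, 18, 20] (2 swaps)
Total swaps: 5


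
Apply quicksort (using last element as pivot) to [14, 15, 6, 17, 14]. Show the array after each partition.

Partition 1: pivot=14 at index 2 -> [14, 6, 14, 17, 15]
Partition 2: pivot=6 at index 0 -> [6, 14, 14, 17, 15]
Partition 3: pivot=15 at index 3 -> [6, 14, 14, 15, 17]


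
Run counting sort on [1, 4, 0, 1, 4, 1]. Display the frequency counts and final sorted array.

Count array: [1, 3, 0, 0, 2]
(count[i] = number of elements equal to i)
Cumulative count: [1, 4, 4, 4, 6]
Sorted: [0, 1, 1, 1, 4, 4]


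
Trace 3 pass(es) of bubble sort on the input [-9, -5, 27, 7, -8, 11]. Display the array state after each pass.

After pass 1: [-9, -5, 7, -8, 11, 27] (3 swaps)
After pass 2: [-9, -5, -8, 7, 11, 27] (1 swaps)
After pass 3: [-9, -8, -5, 7, 11, 27] (1 swaps)
Total swaps: 5


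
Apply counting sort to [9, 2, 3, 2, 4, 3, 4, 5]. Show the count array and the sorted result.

Count array: [0, 0, 2, 2, 2, 1, 0, 0, 0, 1]
(count[i] = number of elements equal to i)
Cumulative count: [0, 0, 2, 4, 6, 7, 7, 7, 7, 8]
Sorted: [2, 2, 3, 3, 4, 4, 5, 9]


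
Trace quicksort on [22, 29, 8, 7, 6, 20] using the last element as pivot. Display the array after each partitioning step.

Partition 1: pivot=20 at index 3 -> [8, 7, 6, 20, 22, 29]
Partition 2: pivot=6 at index 0 -> [6, 7, 8, 20, 22, 29]
Partition 3: pivot=8 at index 2 -> [6, 7, 8, 20, 22, 29]
Partition 4: pivot=29 at index 5 -> [6, 7, 8, 20, 22, 29]


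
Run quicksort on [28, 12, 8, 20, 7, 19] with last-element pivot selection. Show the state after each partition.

Partition 1: pivot=19 at index 3 -> [12, 8, 7, 19, 28, 20]
Partition 2: pivot=7 at index 0 -> [7, 8, 12, 19, 28, 20]
Partition 3: pivot=12 at index 2 -> [7, 8, 12, 19, 28, 20]
Partition 4: pivot=20 at index 4 -> [7, 8, 12, 19, 20, 28]


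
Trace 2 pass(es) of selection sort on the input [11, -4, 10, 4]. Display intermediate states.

Pass 1: Select minimum -4 at index 1, swap -> [-4, 11, 10, 4]
Pass 2: Select minimum 4 at index 3, swap -> [-4, 4, 10, 11]


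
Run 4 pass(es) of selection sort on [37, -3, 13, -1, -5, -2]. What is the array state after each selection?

Pass 1: Select minimum -5 at index 4, swap -> [-5, -3, 13, -1, 37, -2]
Pass 2: Select minimum -3 at index 1, swap -> [-5, -3, 13, -1, 37, -2]
Pass 3: Select minimum -2 at index 5, swap -> [-5, -3, -2, -1, 37, 13]
Pass 4: Select minimum -1 at index 3, swap -> [-5, -3, -2, -1, 37, 13]


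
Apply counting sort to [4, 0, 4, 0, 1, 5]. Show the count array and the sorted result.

Count array: [2, 1, 0, 0, 2, 1]
(count[i] = number of elements equal to i)
Cumulative count: [2, 3, 3, 3, 5, 6]
Sorted: [0, 0, 1, 4, 4, 5]


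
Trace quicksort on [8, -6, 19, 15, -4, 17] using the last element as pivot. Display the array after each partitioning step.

Partition 1: pivot=17 at index 4 -> [8, -6, 15, -4, 17, 19]
Partition 2: pivot=-4 at index 1 -> [-6, -4, 15, 8, 17, 19]
Partition 3: pivot=8 at index 2 -> [-6, -4, 8, 15, 17, 19]


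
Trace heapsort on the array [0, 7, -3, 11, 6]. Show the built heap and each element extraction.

Build heap: [11, 7, -3, 0, 6]
Extract 11: [7, 6, -3, 0, 11]
Extract 7: [6, 0, -3, 7, 11]
Extract 6: [0, -3, 6, 7, 11]
Extract 0: [-3, 0, 6, 7, 11]


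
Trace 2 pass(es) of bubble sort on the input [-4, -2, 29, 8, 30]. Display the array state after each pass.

After pass 1: [-4, -2, 8, 29, 30] (1 swaps)
After pass 2: [-4, -2, 8, 29, 30] (0 swaps)
Total swaps: 1


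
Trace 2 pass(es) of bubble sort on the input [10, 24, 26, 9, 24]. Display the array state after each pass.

After pass 1: [10, 24, 9, 24, 26] (2 swaps)
After pass 2: [10, 9, 24, 24, 26] (1 swaps)
Total swaps: 3


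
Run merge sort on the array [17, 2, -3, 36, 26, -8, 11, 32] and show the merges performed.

Divide and conquer:
  Merge [17] + [2] -> [2, 17]
  Merge [-3] + [36] -> [-3, 36]
  Merge [2, 17] + [-3, 36] -> [-3, 2, 17, 36]
  Merge [26] + [-8] -> [-8, 26]
  Merge [11] + [32] -> [11, 32]
  Merge [-8, 26] + [11, 32] -> [-8, 11, 26, 32]
  Merge [-3, 2, 17, 36] + [-8, 11, 26, 32] -> [-8, -3, 2, 11, 17, 26, 32, 36]


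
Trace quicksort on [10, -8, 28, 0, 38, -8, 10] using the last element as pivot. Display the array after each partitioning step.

Partition 1: pivot=10 at index 4 -> [10, -8, 0, -8, 10, 28, 38]
Partition 2: pivot=-8 at index 1 -> [-8, -8, 0, 10, 10, 28, 38]
Partition 3: pivot=10 at index 3 -> [-8, -8, 0, 10, 10, 28, 38]
Partition 4: pivot=38 at index 6 -> [-8, -8, 0, 10, 10, 28, 38]


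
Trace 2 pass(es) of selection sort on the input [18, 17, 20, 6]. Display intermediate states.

Pass 1: Select minimum 6 at index 3, swap -> [6, 17, 20, 18]
Pass 2: Select minimum 17 at index 1, swap -> [6, 17, 20, 18]


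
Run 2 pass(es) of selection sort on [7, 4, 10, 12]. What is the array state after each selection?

Pass 1: Select minimum 4 at index 1, swap -> [4, 7, 10, 12]
Pass 2: Select minimum 7 at index 1, swap -> [4, 7, 10, 12]


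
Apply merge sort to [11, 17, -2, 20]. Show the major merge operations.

Divide and conquer:
  Merge [11] + [17] -> [11, 17]
  Merge [-2] + [20] -> [-2, 20]
  Merge [11, 17] + [-2, 20] -> [-2, 11, 17, 20]


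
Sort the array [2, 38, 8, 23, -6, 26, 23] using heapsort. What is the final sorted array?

Build heap: [38, 23, 26, 2, -6, 8, 23]
Extract 38: [26, 23, 23, 2, -6, 8, 38]
Extract 26: [23, 8, 23, 2, -6, 26, 38]
Extract 23: [23, 8, -6, 2, 23, 26, 38]
Extract 23: [8, 2, -6, 23, 23, 26, 38]
Extract 8: [2, -6, 8, 23, 23, 26, 38]
Extract 2: [-6, 2, 8, 23, 23, 26, 38]


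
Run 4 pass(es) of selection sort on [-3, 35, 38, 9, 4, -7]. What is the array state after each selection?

Pass 1: Select minimum -7 at index 5, swap -> [-7, 35, 38, 9, 4, -3]
Pass 2: Select minimum -3 at index 5, swap -> [-7, -3, 38, 9, 4, 35]
Pass 3: Select minimum 4 at index 4, swap -> [-7, -3, 4, 9, 38, 35]
Pass 4: Select minimum 9 at index 3, swap -> [-7, -3, 4, 9, 38, 35]


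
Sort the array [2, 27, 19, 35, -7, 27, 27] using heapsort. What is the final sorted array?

Build heap: [35, 27, 27, 2, -7, 19, 27]
Extract 35: [27, 27, 27, 2, -7, 19, 35]
Extract 27: [27, 19, 27, 2, -7, 27, 35]
Extract 27: [27, 19, -7, 2, 27, 27, 35]
Extract 27: [19, 2, -7, 27, 27, 27, 35]
Extract 19: [2, -7, 19, 27, 27, 27, 35]
Extract 2: [-7, 2, 19, 27, 27, 27, 35]


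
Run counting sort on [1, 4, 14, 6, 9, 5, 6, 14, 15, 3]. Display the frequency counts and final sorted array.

Count array: [0, 1, 0, 1, 1, 1, 2, 0, 0, 1, 0, 0, 0, 0, 2, 1]
(count[i] = number of elements equal to i)
Cumulative count: [0, 1, 1, 2, 3, 4, 6, 6, 6, 7, 7, 7, 7, 7, 9, 10]
Sorted: [1, 3, 4, 5, 6, 6, 9, 14, 14, 15]


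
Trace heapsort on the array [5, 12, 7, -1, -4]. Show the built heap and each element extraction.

Build heap: [12, 5, 7, -1, -4]
Extract 12: [7, 5, -4, -1, 12]
Extract 7: [5, -1, -4, 7, 12]
Extract 5: [-1, -4, 5, 7, 12]
Extract -1: [-4, -1, 5, 7, 12]


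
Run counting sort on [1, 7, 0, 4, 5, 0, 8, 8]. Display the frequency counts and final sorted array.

Count array: [2, 1, 0, 0, 1, 1, 0, 1, 2]
(count[i] = number of elements equal to i)
Cumulative count: [2, 3, 3, 3, 4, 5, 5, 6, 8]
Sorted: [0, 0, 1, 4, 5, 7, 8, 8]


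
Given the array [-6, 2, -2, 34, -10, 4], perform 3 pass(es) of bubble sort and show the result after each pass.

After pass 1: [-6, -2, 2, -10, 4, 34] (3 swaps)
After pass 2: [-6, -2, -10, 2, 4, 34] (1 swaps)
After pass 3: [-6, -10, -2, 2, 4, 34] (1 swaps)
Total swaps: 5


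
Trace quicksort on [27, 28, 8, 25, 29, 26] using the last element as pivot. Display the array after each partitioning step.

Partition 1: pivot=26 at index 2 -> [8, 25, 26, 28, 29, 27]
Partition 2: pivot=25 at index 1 -> [8, 25, 26, 28, 29, 27]
Partition 3: pivot=27 at index 3 -> [8, 25, 26, 27, 29, 28]
Partition 4: pivot=28 at index 4 -> [8, 25, 26, 27, 28, 29]


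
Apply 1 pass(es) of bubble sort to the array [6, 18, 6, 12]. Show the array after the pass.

After pass 1: [6, 6, 12, 18] (2 swaps)
Total swaps: 2


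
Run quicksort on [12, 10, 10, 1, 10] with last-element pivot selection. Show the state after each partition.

Partition 1: pivot=10 at index 3 -> [10, 10, 1, 10, 12]
Partition 2: pivot=1 at index 0 -> [1, 10, 10, 10, 12]
Partition 3: pivot=10 at index 2 -> [1, 10, 10, 10, 12]


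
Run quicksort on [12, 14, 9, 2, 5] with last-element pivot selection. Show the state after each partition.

Partition 1: pivot=5 at index 1 -> [2, 5, 9, 12, 14]
Partition 2: pivot=14 at index 4 -> [2, 5, 9, 12, 14]
Partition 3: pivot=12 at index 3 -> [2, 5, 9, 12, 14]


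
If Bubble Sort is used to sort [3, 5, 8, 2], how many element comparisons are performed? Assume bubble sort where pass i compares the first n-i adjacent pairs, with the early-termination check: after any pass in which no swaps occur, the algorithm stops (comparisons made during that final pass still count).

Pass 1: compare adjacent pairs (0,1)..(2,3) = 3 comparison(s), 1 swap(s) -> [3, 5, 2, 8]
Pass 2: compare adjacent pairs (0,1)..(1,2) = 2 comparison(s), 1 swap(s) -> [3, 2, 5, 8]
Pass 3: compare adjacent pairs (0,1)..(0,1) = 1 comparison(s), 1 swap(s) -> [2, 3, 5, 8]
Every pass made at least one swap, so all n-1 passes run.
Total comparisons: 3 + 2 + 1 = 6


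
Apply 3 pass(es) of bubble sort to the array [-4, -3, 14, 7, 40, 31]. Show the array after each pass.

After pass 1: [-4, -3, 7, 14, 31, 40] (2 swaps)
After pass 2: [-4, -3, 7, 14, 31, 40] (0 swaps)
After pass 3: [-4, -3, 7, 14, 31, 40] (0 swaps)
Total swaps: 2


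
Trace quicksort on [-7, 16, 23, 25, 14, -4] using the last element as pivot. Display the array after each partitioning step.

Partition 1: pivot=-4 at index 1 -> [-7, -4, 23, 25, 14, 16]
Partition 2: pivot=16 at index 3 -> [-7, -4, 14, 16, 23, 25]
Partition 3: pivot=25 at index 5 -> [-7, -4, 14, 16, 23, 25]


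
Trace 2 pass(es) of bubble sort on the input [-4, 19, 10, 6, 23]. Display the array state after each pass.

After pass 1: [-4, 10, 6, 19, 23] (2 swaps)
After pass 2: [-4, 6, 10, 19, 23] (1 swaps)
Total swaps: 3


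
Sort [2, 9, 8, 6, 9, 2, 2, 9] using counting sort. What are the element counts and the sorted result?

Count array: [0, 0, 3, 0, 0, 0, 1, 0, 1, 3]
(count[i] = number of elements equal to i)
Cumulative count: [0, 0, 3, 3, 3, 3, 4, 4, 5, 8]
Sorted: [2, 2, 2, 6, 8, 9, 9, 9]


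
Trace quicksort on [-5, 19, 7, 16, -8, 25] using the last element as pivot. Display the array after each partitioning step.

Partition 1: pivot=25 at index 5 -> [-5, 19, 7, 16, -8, 25]
Partition 2: pivot=-8 at index 0 -> [-8, 19, 7, 16, -5, 25]
Partition 3: pivot=-5 at index 1 -> [-8, -5, 7, 16, 19, 25]
Partition 4: pivot=19 at index 4 -> [-8, -5, 7, 16, 19, 25]
Partition 5: pivot=16 at index 3 -> [-8, -5, 7, 16, 19, 25]


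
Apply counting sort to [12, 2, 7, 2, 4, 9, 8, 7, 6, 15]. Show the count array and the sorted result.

Count array: [0, 0, 2, 0, 1, 0, 1, 2, 1, 1, 0, 0, 1, 0, 0, 1]
(count[i] = number of elements equal to i)
Cumulative count: [0, 0, 2, 2, 3, 3, 4, 6, 7, 8, 8, 8, 9, 9, 9, 10]
Sorted: [2, 2, 4, 6, 7, 7, 8, 9, 12, 15]


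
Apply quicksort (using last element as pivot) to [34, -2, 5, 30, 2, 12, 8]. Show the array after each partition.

Partition 1: pivot=8 at index 3 -> [-2, 5, 2, 8, 34, 12, 30]
Partition 2: pivot=2 at index 1 -> [-2, 2, 5, 8, 34, 12, 30]
Partition 3: pivot=30 at index 5 -> [-2, 2, 5, 8, 12, 30, 34]


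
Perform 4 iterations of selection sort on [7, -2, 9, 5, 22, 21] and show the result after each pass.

Pass 1: Select minimum -2 at index 1, swap -> [-2, 7, 9, 5, 22, 21]
Pass 2: Select minimum 5 at index 3, swap -> [-2, 5, 9, 7, 22, 21]
Pass 3: Select minimum 7 at index 3, swap -> [-2, 5, 7, 9, 22, 21]
Pass 4: Select minimum 9 at index 3, swap -> [-2, 5, 7, 9, 22, 21]


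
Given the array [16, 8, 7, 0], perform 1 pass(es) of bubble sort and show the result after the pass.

After pass 1: [8, 7, 0, 16] (3 swaps)
Total swaps: 3


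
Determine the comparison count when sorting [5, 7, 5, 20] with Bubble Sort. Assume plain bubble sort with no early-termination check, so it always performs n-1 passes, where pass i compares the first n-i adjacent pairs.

Pass 1: compare adjacent pairs (0,1)..(2,3) = 3 comparison(s), 1 swap(s) -> [5, 5, 7, 20]
Pass 2: compare adjacent pairs (0,1)..(1,2) = 2 comparison(s), 0 swap(s) -> [5, 5, 7, 20]
Pass 3: compare adjacent pairs (0,1)..(0,1) = 1 comparison(s), 0 swap(s) -> [5, 5, 7, 20]
Total comparisons: 3 + 2 + 1 = 6


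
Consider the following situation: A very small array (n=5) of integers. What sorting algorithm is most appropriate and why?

Best choice: Insertion sort
Reason: For tiny inputs the O(n^2) overhead is negligible and insertion sort has minimal constant factors
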